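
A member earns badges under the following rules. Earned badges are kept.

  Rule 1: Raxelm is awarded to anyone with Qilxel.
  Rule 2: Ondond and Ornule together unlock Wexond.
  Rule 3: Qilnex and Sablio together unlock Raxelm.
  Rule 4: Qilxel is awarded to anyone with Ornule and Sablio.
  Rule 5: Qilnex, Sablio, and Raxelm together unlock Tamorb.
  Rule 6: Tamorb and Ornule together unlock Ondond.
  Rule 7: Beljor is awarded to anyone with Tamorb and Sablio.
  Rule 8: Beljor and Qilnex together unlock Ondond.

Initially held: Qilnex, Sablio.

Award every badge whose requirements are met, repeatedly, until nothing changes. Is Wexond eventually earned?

No

Wexond would need Ondond and Ornule (Rule 2), but Ornule is never earned.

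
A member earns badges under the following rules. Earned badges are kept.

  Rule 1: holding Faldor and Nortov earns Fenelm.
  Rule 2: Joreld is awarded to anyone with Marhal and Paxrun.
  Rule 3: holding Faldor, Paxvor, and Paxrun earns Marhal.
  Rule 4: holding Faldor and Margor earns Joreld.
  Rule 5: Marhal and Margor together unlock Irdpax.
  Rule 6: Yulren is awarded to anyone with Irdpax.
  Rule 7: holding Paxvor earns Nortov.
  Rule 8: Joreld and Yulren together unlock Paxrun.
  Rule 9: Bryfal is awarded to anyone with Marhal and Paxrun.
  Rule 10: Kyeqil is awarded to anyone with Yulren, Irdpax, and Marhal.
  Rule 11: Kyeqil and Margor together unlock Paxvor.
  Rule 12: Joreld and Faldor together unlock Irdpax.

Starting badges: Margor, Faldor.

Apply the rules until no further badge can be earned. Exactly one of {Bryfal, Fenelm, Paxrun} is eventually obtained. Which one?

With Faldor and Margor, Joreld is earned (Rule 4).
With Joreld and Faldor, Irdpax is earned (Rule 12).
With Irdpax, Yulren is earned (Rule 6).
With Joreld and Yulren, Paxrun is earned (Rule 8).
Bryfal would need Marhal and Paxrun (Rule 9), but Marhal is never earned. Fenelm would need Faldor and Nortov (Rule 1), but Nortov is never earned.

Paxrun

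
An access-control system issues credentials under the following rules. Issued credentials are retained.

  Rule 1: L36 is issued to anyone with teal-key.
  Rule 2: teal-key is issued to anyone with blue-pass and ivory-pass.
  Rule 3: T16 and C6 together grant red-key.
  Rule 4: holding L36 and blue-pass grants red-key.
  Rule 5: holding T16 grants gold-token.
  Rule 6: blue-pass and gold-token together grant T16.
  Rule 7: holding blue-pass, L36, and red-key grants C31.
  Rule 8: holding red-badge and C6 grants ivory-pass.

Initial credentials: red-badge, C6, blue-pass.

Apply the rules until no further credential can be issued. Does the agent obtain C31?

Yes

Holding red-badge and C6 grants ivory-pass (Rule 8).
Holding blue-pass and ivory-pass grants teal-key (Rule 2).
Holding teal-key grants L36 (Rule 1).
Holding L36 and blue-pass grants red-key (Rule 4).
Holding blue-pass, L36, and red-key grants C31 (Rule 7).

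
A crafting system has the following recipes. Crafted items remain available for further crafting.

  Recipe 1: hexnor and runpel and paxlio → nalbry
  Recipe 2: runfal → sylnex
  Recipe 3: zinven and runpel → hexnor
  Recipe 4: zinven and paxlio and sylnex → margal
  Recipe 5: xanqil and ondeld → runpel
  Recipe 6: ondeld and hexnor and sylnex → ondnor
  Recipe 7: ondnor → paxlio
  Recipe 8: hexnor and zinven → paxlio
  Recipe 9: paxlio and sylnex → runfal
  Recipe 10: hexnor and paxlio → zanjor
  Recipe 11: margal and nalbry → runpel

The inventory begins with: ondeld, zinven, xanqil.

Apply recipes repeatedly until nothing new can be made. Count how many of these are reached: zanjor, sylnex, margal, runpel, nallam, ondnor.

Using Recipe 5, xanqil and ondeld make runpel.
zinven and runpel → hexnor (Recipe 3).
hexnor and zinven → paxlio (Recipe 8).
Using Recipe 10, hexnor and paxlio make zanjor.
zanjor: reached.
sylnex would need runfal (Recipe 2), but runfal is never obtained.
margal would need zinven, paxlio, and sylnex (Recipe 4), but sylnex is never obtained.
runpel: reached.
No rule produces nallam, and it is not given.
ondnor would need ondeld, hexnor, and sylnex (Recipe 6), but sylnex is never obtained.
Reached: zanjor and runpel — 2 of the 6.

2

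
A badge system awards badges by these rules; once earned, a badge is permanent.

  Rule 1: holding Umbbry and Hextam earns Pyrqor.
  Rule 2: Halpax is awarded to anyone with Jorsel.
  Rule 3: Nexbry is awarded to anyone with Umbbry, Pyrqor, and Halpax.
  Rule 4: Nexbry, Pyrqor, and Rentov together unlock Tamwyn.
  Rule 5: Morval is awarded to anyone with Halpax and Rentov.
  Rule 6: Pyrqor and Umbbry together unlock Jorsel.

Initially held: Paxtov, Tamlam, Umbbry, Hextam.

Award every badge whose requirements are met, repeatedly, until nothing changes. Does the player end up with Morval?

Morval would need Halpax and Rentov (Rule 5), but Rentov is never earned.

No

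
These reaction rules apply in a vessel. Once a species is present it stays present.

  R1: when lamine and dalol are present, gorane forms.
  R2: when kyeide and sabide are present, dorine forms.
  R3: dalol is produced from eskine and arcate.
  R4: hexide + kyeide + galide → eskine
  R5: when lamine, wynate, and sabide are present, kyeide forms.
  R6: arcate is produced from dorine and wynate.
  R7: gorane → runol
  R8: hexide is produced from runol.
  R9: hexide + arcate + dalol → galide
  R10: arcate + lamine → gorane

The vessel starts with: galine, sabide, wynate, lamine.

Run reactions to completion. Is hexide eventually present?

Yes

lamine, wynate, and sabide present → kyeide forms (R5).
kyeide and sabide present → dorine forms (R2).
dorine and wynate present → arcate forms (R6).
arcate and lamine present → gorane forms (R10).
gorane present → runol forms (R7).
runol present → hexide forms (R8).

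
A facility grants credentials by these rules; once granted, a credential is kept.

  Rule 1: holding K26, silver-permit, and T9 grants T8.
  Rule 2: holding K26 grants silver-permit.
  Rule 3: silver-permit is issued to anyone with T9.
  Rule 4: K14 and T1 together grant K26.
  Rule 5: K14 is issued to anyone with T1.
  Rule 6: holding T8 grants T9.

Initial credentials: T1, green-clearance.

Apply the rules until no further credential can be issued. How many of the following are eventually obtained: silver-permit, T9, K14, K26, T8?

Holding T1 grants K14 (Rule 5).
Holding K14 and T1 grants K26 (Rule 4).
Holding K26 grants silver-permit (Rule 2).
silver-permit: reached.
T9 would need T8 (Rule 6), but T8 is never granted.
K14: reached.
K26: reached.
T8 would need K26, silver-permit, and T9 (Rule 1), but T9 is never granted.
Reached: silver-permit, K14, and K26 — 3 of the 5.

3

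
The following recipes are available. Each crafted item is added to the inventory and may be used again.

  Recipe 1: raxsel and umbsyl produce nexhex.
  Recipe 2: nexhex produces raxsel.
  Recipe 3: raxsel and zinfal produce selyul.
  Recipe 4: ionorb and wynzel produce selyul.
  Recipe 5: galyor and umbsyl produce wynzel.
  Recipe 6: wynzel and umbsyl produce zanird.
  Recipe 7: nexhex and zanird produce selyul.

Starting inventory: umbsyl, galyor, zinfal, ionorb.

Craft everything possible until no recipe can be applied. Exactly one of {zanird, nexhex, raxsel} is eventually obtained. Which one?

galyor and umbsyl → wynzel (Recipe 5).
wynzel and umbsyl → zanird (Recipe 6).
raxsel would need nexhex (Recipe 2), but nexhex is never obtained. nexhex would need raxsel and umbsyl (Recipe 1), but raxsel is never obtained.

zanird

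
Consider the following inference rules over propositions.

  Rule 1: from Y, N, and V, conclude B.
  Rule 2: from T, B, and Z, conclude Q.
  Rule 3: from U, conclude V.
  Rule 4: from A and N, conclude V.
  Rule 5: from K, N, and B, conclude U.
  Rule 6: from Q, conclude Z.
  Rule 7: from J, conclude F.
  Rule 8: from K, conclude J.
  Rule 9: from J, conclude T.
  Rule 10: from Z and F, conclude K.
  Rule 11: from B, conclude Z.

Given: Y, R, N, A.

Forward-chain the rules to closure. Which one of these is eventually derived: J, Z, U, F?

A and N hold, so V follows (Rule 4).
From Y, N, and V, Rule 1 gives B.
From B, Rule 11 gives Z.
U would need K, N, and B (Rule 5), but K is never established. F would need J (Rule 7), but J is never established. J would need K (Rule 8), but K is never established.

Z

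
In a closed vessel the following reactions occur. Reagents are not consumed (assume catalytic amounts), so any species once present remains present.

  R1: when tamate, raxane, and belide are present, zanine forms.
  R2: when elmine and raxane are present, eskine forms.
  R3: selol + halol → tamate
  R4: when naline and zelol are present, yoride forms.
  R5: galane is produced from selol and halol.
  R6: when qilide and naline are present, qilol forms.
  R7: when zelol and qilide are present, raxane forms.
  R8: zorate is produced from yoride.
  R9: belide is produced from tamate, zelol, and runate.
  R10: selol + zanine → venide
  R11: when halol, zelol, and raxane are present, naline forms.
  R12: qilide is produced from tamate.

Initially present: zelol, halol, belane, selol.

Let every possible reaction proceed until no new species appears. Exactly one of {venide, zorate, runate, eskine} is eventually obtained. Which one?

selol and halol present → tamate forms (R3).
tamate present → qilide forms (R12).
zelol and qilide present → raxane forms (R7).
halol, zelol, and raxane present → naline forms (R11).
naline and zelol present → yoride forms (R4).
yoride present → zorate forms (R8).
eskine would need elmine and raxane (R2), but elmine never forms. venide would need selol and zanine (R10), but zanine never forms. No rule produces runate, and it is not given.

zorate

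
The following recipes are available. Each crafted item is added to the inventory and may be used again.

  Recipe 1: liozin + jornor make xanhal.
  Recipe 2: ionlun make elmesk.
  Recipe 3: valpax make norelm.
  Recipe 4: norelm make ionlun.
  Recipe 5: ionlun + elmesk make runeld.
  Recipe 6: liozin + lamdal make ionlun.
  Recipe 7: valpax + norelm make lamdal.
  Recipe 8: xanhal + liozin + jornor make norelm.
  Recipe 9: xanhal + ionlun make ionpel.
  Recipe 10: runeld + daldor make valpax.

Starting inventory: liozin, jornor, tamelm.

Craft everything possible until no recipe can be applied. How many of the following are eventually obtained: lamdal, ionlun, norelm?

Using Recipe 1, liozin and jornor make xanhal.
Using Recipe 8, xanhal, liozin, and jornor make norelm.
norelm → ionlun (Recipe 4).
lamdal would need valpax and norelm (Recipe 7), but valpax is never obtained.
ionlun: reached.
norelm: reached.
Reached: ionlun and norelm — 2 of the 3.

2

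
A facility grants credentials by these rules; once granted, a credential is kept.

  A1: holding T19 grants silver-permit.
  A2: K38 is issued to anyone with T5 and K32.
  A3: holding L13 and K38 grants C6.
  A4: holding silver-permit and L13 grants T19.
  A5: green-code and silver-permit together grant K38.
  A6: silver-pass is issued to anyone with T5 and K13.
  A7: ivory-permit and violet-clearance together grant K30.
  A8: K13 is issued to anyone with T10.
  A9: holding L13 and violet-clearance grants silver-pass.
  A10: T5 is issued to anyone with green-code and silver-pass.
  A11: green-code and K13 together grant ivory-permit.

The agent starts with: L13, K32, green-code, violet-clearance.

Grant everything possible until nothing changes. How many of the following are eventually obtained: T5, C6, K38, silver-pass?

Holding L13 and violet-clearance grants silver-pass (A9).
Holding green-code and silver-pass grants T5 (A10).
Holding T5 and K32 grants K38 (A2).
Holding L13 and K38 grants C6 (A3).
T5: reached.
C6: reached.
K38: reached.
silver-pass: reached.
All 4 are reached.

4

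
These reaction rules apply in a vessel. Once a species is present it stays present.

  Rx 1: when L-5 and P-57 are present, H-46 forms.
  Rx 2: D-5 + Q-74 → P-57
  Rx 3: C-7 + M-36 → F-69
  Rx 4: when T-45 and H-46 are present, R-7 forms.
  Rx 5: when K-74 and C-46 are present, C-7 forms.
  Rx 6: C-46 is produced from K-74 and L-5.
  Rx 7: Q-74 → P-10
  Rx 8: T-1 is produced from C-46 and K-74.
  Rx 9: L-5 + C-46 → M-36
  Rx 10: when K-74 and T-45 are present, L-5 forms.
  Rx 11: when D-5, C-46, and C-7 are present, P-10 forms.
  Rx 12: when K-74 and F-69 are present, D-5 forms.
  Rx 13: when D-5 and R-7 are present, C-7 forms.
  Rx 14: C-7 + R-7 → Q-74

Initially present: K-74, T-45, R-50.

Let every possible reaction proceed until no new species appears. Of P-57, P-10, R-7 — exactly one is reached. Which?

P-10

K-74 and T-45 present → L-5 forms (Rx 10).
K-74 and L-5 present → C-46 forms (Rx 6).
L-5 and C-46 present → M-36 forms (Rx 9).
K-74 and C-46 present → C-7 forms (Rx 5).
C-7 and M-36 present → F-69 forms (Rx 3).
K-74 and F-69 present → D-5 forms (Rx 12).
D-5, C-46, and C-7 present → P-10 forms (Rx 11).
P-57 would need D-5 and Q-74 (Rx 2), but Q-74 never forms. R-7 would need T-45 and H-46 (Rx 4), but H-46 never forms.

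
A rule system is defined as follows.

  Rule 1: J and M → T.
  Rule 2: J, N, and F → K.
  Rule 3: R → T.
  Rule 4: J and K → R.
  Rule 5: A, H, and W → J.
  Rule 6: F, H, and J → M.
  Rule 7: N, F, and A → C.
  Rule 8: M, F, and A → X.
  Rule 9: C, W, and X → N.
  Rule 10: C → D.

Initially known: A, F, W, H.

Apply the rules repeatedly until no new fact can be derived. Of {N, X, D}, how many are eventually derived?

From A, H, and W, Rule 5 gives J.
F, H, and J hold, so M follows (Rule 6).
M, F, and A hold, so X follows (Rule 8).
N would need C, W, and X (Rule 9), but C is never established.
X: reached.
D would need C (Rule 10), but C is never established.
Reached: X — 1 of the 3.

1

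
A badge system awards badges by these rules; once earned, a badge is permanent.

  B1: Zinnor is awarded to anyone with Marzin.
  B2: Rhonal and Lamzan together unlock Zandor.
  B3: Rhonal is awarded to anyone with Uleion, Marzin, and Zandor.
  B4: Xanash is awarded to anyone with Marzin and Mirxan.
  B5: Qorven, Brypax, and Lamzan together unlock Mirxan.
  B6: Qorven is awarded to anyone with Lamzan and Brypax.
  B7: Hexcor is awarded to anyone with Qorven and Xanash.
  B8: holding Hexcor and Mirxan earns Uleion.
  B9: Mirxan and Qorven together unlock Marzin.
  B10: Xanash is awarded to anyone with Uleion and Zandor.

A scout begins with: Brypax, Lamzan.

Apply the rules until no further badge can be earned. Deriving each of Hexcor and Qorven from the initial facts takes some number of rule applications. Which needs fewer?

Qorven

Qorven: With Lamzan and Brypax, Qorven is earned (B6). [1 rule application]
Hexcor: With Lamzan and Brypax, Qorven is earned (B6). With Qorven, Brypax, and Lamzan, Mirxan is earned (B5). With Mirxan and Qorven, Marzin is earned (B9). With Marzin and Mirxan, Xanash is earned (B4). With Qorven and Xanash, Hexcor is earned (B7). [5 rule applications]
Qorven needs fewer.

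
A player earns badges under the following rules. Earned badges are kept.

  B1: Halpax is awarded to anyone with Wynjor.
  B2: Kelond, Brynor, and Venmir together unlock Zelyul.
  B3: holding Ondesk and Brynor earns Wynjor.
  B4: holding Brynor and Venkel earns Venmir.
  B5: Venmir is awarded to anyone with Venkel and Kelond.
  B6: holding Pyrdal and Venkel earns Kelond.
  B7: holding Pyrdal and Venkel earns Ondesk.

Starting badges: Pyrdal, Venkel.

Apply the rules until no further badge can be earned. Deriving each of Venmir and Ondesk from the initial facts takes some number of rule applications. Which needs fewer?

Ondesk

Ondesk: With Pyrdal and Venkel, Ondesk is earned (B7). [1 rule application]
Venmir: With Pyrdal and Venkel, Kelond is earned (B6). With Venkel and Kelond, Venmir is earned (B5). [2 rule applications]
Ondesk needs fewer.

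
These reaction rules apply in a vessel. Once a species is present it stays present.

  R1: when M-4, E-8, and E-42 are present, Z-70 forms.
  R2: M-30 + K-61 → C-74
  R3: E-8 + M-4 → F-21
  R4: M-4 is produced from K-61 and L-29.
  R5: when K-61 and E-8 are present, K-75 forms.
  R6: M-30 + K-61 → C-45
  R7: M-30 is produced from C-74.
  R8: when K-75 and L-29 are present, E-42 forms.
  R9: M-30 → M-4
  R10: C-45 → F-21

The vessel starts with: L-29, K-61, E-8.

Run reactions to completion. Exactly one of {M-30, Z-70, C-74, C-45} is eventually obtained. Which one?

K-61 and L-29 present → M-4 forms (R4).
K-61 and E-8 present → K-75 forms (R5).
K-75 and L-29 present → E-42 forms (R8).
M-4, E-8, and E-42 present → Z-70 forms (R1).
M-30 would need C-74 (R7), but C-74 never forms. C-45 would need M-30 and K-61 (R6), but M-30 never forms. C-74 would need M-30 and K-61 (R2), but M-30 never forms.

Z-70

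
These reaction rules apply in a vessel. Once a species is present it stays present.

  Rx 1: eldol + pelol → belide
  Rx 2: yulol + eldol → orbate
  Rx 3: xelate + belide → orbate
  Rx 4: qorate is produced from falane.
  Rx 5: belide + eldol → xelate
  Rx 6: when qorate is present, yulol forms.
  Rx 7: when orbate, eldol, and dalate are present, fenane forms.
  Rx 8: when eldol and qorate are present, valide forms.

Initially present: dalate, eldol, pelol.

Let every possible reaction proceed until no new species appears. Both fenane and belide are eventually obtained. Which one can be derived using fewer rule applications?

belide: eldol and pelol present → belide forms (Rx 1). [1 rule application]
fenane: eldol and pelol present → belide forms (Rx 1). belide and eldol present → xelate forms (Rx 5). xelate and belide present → orbate forms (Rx 3). orbate, eldol, and dalate present → fenane forms (Rx 7). [4 rule applications]
belide needs fewer.

belide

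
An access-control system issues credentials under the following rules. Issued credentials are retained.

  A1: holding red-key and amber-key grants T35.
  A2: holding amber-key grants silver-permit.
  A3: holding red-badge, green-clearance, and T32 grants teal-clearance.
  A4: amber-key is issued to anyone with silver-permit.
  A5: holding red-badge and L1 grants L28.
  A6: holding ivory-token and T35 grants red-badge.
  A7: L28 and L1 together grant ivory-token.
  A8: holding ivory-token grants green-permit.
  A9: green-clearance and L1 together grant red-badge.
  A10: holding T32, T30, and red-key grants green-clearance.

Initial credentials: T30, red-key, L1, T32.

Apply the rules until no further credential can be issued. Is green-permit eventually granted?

Yes

Holding T32, T30, and red-key grants green-clearance (A10).
Holding green-clearance and L1 grants red-badge (A9).
Holding red-badge and L1 grants L28 (A5).
Holding L28 and L1 grants ivory-token (A7).
Holding ivory-token grants green-permit (A8).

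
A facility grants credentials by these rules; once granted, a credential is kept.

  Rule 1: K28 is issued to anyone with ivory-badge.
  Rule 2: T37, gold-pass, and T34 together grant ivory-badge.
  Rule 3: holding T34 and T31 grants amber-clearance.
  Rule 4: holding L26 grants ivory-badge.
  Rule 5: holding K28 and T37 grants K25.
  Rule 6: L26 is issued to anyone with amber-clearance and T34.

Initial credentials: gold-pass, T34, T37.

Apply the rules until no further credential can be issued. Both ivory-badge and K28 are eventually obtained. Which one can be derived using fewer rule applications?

ivory-badge

ivory-badge: Holding T37, gold-pass, and T34 grants ivory-badge (Rule 2). [1 rule application]
K28: Holding T37, gold-pass, and T34 grants ivory-badge (Rule 2). Holding ivory-badge grants K28 (Rule 1). [2 rule applications]
ivory-badge needs fewer.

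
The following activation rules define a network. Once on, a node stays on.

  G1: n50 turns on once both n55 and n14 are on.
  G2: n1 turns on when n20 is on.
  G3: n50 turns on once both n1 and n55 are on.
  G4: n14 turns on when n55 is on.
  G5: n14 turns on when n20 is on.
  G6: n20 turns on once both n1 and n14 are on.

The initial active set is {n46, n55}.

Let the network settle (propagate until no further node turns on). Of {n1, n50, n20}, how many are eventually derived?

G4: n55 on → n14 on.
n55 and n14 are on, so n50 turns on (G1).
n1 would need n20 (G2), but n20 never turns on.
n50: reached.
n20 would need n1 and n14 (G6), but n1 never turns on.
Reached: n50 — 1 of the 3.

1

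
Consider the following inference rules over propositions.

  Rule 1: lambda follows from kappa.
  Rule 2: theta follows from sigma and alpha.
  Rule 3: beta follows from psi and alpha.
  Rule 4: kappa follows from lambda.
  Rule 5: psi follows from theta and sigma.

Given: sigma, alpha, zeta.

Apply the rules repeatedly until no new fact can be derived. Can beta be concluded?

Yes

sigma and alpha hold, so theta follows (Rule 2).
From theta and sigma, Rule 5 gives psi.
psi and alpha hold, so beta follows (Rule 3).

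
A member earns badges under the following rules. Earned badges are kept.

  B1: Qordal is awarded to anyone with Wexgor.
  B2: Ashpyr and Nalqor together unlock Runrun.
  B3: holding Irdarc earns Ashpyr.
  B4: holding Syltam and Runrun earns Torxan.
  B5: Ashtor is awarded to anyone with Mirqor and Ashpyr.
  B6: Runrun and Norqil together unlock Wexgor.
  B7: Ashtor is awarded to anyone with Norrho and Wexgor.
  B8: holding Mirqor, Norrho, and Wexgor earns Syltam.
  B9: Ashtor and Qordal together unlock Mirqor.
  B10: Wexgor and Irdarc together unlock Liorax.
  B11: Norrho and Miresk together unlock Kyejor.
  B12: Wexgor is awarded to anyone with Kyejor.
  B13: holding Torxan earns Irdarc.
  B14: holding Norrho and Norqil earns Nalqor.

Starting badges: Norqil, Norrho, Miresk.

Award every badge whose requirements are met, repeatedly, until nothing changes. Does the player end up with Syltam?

With Norrho and Miresk, Kyejor is earned (B11).
With Kyejor, Wexgor is earned (B12).
With Norrho and Wexgor, Ashtor is earned (B7).
With Wexgor, Qordal is earned (B1).
With Ashtor and Qordal, Mirqor is earned (B9).
With Mirqor, Norrho, and Wexgor, Syltam is earned (B8).

Yes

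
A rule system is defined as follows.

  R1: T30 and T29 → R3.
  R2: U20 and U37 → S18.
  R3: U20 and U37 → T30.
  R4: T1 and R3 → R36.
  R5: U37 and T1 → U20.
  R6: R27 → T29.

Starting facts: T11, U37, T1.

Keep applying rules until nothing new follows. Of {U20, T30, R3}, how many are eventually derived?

From U37 and T1, R5 gives U20.
U20 and U37 hold, so T30 follows (R3).
U20: reached.
T30: reached.
R3 would need T30 and T29 (R1), but T29 is never established.
Reached: U20 and T30 — 2 of the 3.

2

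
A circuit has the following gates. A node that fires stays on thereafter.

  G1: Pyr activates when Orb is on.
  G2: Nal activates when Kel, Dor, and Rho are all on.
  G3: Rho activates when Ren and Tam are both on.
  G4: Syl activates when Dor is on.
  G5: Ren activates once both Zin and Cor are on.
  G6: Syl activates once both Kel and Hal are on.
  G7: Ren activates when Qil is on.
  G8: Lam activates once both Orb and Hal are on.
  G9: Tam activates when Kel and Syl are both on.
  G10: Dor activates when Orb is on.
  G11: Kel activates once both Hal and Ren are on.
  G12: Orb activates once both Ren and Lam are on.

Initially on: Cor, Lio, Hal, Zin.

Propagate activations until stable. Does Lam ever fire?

No

Lam would need Orb and Hal (G8), but Orb never turns on.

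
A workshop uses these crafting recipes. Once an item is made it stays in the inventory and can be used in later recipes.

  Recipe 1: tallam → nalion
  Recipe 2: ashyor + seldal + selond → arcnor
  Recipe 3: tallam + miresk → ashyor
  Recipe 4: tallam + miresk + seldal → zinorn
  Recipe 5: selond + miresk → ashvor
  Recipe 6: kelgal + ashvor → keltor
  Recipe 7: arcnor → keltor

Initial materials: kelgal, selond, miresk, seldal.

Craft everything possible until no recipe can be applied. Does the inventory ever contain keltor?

Yes

selond + miresk → ashvor (Recipe 5).
Using Recipe 6, kelgal and ashvor make keltor.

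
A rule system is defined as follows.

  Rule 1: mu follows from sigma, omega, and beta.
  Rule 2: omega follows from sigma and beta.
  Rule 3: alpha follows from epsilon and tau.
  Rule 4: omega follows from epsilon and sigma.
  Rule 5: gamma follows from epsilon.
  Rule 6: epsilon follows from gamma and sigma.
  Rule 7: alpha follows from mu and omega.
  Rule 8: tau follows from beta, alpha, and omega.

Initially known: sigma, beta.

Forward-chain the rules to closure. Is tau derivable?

Yes

sigma and beta hold, so omega follows (Rule 2).
sigma, omega, and beta hold, so mu follows (Rule 1).
mu and omega hold, so alpha follows (Rule 7).
beta, alpha, and omega hold, so tau follows (Rule 8).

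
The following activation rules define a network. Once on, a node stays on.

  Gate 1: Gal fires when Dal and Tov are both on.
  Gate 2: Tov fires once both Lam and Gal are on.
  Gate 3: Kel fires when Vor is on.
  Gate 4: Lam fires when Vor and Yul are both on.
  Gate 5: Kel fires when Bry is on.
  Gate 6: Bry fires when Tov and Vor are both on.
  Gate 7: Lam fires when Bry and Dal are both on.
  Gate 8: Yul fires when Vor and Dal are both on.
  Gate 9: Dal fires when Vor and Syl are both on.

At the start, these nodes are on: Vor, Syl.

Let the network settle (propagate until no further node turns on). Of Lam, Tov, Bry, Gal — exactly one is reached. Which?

Lam

Gate 9: Vor and Syl on → Dal on.
Vor and Dal are on, so Yul fires (Gate 8).
Vor and Yul are on, so Lam fires (Gate 4).
Tov would need Lam and Gal (Gate 2), but Gal never turns on. Bry would need Tov and Vor (Gate 6), but Tov never turns on. Gal would need Dal and Tov (Gate 1), but Tov never turns on.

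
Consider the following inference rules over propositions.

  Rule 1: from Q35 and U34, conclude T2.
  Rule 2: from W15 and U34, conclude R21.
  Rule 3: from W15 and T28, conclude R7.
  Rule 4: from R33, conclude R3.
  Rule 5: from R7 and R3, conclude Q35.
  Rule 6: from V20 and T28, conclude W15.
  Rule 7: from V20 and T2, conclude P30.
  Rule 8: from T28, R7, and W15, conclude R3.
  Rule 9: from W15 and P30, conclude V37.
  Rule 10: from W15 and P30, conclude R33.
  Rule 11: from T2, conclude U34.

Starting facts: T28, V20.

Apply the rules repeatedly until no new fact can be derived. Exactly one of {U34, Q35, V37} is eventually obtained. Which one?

From V20 and T28, Rule 6 gives W15.
W15 and T28 hold, so R7 follows (Rule 3).
T28, R7, and W15 hold, so R3 follows (Rule 8).
R7 and R3 hold, so Q35 follows (Rule 5).
V37 would need W15 and P30 (Rule 9), but P30 is never established. U34 would need T2 (Rule 11), but T2 is never established.

Q35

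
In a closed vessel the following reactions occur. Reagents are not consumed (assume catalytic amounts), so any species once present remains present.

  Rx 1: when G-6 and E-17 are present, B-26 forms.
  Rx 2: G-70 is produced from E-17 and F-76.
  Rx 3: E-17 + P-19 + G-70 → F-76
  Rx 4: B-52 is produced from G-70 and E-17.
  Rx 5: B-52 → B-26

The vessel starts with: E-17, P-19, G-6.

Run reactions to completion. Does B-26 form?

Yes

G-6 and E-17 present → B-26 forms (Rx 1).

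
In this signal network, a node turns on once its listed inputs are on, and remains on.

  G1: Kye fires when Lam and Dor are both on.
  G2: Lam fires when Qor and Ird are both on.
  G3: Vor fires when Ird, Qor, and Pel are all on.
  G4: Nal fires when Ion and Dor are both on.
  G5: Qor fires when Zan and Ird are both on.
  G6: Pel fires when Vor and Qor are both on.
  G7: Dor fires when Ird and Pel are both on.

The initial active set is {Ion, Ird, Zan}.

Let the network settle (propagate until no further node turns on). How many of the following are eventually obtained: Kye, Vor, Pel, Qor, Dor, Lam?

2

G5: Zan and Ird on → Qor on.
Qor and Ird are on, so Lam fires (G2).
Kye would need Lam and Dor (G1), but Dor never turns on.
Vor would need Ird, Qor, and Pel (G3), but Pel never turns on.
Pel would need Vor and Qor (G6), but Vor never turns on.
Qor: reached.
Dor would need Ird and Pel (G7), but Pel never turns on.
Lam: reached.
Reached: Qor and Lam — 2 of the 6.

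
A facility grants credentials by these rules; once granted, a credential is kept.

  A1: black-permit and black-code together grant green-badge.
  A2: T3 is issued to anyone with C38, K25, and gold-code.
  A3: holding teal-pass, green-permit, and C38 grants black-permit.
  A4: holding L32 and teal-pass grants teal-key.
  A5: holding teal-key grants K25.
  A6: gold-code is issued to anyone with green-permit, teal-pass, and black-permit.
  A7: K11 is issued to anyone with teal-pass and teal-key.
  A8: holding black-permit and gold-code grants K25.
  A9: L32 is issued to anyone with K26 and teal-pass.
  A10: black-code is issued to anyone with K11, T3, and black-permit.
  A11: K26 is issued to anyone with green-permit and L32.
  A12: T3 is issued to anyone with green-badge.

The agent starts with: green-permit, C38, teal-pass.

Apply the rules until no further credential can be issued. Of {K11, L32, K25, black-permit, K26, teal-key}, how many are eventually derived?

Holding teal-pass, green-permit, and C38 grants black-permit (A3).
Holding green-permit, teal-pass, and black-permit grants gold-code (A6).
Holding black-permit and gold-code grants K25 (A8).
K11 would need teal-pass and teal-key (A7), but teal-key is never granted.
L32 would need K26 and teal-pass (A9), but K26 is never granted.
K25: reached.
black-permit: reached.
K26 would need green-permit and L32 (A11), but L32 is never granted.
teal-key would need L32 and teal-pass (A4), but L32 is never granted.
Reached: K25 and black-permit — 2 of the 6.

2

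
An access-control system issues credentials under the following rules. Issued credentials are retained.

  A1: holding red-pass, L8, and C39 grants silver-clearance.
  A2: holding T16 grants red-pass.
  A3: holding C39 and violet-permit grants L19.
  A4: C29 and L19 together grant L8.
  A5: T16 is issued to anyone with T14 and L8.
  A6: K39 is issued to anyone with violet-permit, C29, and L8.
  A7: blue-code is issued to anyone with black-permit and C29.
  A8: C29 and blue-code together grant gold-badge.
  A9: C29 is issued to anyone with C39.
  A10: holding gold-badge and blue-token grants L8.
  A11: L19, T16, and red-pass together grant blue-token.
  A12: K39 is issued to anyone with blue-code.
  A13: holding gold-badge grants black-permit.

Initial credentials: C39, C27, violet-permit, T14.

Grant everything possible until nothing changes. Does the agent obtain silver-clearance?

Yes

Holding C39 and violet-permit grants L19 (A3).
Holding C39 grants C29 (A9).
Holding C29 and L19 grants L8 (A4).
Holding T14 and L8 grants T16 (A5).
Holding T16 grants red-pass (A2).
Holding red-pass, L8, and C39 grants silver-clearance (A1).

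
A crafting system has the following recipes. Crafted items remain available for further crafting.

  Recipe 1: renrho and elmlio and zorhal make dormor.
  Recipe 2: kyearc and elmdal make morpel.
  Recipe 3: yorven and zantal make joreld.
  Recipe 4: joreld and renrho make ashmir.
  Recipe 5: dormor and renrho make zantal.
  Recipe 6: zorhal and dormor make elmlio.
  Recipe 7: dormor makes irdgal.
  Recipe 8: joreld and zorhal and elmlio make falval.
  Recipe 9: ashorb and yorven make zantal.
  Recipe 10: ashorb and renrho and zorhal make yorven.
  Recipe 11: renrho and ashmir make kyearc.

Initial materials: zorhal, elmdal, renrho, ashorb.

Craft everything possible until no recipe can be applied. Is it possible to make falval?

falval would need joreld, zorhal, and elmlio (Recipe 8), but elmlio is never obtained.

No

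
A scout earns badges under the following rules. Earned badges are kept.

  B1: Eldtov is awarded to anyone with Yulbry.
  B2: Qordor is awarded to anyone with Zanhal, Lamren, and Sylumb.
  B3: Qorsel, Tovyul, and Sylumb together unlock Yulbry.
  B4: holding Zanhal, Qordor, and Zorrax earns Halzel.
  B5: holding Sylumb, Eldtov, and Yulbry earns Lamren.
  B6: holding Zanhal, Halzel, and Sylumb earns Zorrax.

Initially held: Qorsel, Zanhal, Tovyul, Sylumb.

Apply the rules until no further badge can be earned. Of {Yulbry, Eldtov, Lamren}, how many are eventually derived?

With Qorsel, Tovyul, and Sylumb, Yulbry is earned (B3).
With Yulbry, Eldtov is earned (B1).
With Sylumb, Eldtov, and Yulbry, Lamren is earned (B5).
Yulbry: reached.
Eldtov: reached.
Lamren: reached.
All 3 are reached.

3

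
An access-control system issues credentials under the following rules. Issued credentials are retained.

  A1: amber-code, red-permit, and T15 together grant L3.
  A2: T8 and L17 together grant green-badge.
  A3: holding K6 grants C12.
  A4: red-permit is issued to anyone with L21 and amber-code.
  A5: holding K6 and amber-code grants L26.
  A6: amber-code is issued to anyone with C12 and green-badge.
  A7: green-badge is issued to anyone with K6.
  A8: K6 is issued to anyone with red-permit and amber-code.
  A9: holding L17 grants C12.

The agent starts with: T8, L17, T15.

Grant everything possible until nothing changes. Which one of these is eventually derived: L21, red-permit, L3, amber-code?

Holding T8 and L17 grants green-badge (A2).
Holding L17 grants C12 (A9).
Holding C12 and green-badge grants amber-code (A6).
No rule produces L21, and it is not given. L3 would need amber-code, red-permit, and T15 (A1), but red-permit is never granted. red-permit would need L21 and amber-code (A4), but L21 is never granted.

amber-code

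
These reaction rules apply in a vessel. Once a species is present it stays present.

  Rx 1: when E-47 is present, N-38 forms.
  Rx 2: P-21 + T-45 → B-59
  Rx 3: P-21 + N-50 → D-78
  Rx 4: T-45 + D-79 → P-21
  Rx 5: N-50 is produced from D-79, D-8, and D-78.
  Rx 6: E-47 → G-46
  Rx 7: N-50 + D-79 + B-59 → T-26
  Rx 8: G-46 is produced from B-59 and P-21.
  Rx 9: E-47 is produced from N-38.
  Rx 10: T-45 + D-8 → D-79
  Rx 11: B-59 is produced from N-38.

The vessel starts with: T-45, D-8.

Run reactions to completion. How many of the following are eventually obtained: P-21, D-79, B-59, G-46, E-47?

4

T-45 and D-8 present → D-79 forms (Rx 10).
T-45 and D-79 present → P-21 forms (Rx 4).
P-21 and T-45 present → B-59 forms (Rx 2).
B-59 and P-21 present → G-46 forms (Rx 8).
P-21: reached.
D-79: reached.
B-59: reached.
G-46: reached.
E-47 would need N-38 (Rx 9), but N-38 never forms.
Reached: P-21, D-79, B-59, and G-46 — 4 of the 5.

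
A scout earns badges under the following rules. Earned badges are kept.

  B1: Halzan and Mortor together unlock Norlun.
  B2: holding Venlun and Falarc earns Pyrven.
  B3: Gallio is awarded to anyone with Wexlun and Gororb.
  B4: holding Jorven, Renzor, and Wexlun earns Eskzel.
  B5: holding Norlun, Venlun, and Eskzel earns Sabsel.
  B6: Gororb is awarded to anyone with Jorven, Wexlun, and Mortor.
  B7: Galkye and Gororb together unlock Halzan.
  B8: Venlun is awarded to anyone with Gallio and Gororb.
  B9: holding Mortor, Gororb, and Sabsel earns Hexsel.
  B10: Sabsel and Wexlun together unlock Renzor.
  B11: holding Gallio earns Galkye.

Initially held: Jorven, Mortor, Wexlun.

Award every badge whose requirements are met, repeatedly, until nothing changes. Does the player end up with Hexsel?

Hexsel would need Mortor, Gororb, and Sabsel (B9), but Sabsel is never earned.

No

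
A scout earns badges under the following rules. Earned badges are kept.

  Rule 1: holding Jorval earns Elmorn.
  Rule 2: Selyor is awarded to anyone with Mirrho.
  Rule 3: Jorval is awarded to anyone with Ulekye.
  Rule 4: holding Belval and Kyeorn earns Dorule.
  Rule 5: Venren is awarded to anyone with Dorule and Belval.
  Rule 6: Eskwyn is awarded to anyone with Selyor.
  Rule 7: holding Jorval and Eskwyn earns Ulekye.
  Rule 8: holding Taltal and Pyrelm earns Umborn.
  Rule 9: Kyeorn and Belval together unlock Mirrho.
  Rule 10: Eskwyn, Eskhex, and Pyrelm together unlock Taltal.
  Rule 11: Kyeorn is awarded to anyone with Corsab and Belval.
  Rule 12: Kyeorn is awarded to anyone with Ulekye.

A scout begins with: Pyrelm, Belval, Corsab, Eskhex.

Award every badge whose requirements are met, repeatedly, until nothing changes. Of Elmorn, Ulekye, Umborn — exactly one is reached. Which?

With Corsab and Belval, Kyeorn is earned (Rule 11).
With Kyeorn and Belval, Mirrho is earned (Rule 9).
With Mirrho, Selyor is earned (Rule 2).
With Selyor, Eskwyn is earned (Rule 6).
With Eskwyn, Eskhex, and Pyrelm, Taltal is earned (Rule 10).
With Taltal and Pyrelm, Umborn is earned (Rule 8).
Ulekye would need Jorval and Eskwyn (Rule 7), but Jorval is never earned. Elmorn would need Jorval (Rule 1), but Jorval is never earned.

Umborn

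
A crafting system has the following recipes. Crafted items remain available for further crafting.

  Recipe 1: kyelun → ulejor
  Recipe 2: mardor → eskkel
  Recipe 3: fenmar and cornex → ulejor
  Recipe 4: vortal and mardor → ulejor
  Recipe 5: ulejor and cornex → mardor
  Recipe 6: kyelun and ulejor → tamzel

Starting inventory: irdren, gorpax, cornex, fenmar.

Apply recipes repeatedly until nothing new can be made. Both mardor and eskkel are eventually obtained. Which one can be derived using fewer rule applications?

mardor: Using Recipe 3, fenmar and cornex make ulejor. ulejor and cornex → mardor (Recipe 5). [2 rule applications]
eskkel: fenmar and cornex → ulejor (Recipe 3). ulejor and cornex → mardor (Recipe 5). Using Recipe 2, mardor makes eskkel. [3 rule applications]
mardor needs fewer.

mardor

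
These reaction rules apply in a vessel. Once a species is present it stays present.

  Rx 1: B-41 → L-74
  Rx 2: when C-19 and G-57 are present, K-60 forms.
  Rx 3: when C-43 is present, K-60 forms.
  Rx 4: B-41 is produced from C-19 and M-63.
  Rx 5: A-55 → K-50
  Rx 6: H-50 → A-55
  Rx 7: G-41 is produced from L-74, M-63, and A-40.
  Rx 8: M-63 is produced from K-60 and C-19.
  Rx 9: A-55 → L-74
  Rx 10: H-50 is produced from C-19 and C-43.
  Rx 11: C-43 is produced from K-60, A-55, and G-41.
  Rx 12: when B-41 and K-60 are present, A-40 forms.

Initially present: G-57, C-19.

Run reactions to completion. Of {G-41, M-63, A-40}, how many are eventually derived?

C-19 and G-57 present → K-60 forms (Rx 2).
K-60 and C-19 present → M-63 forms (Rx 8).
C-19 and M-63 present → B-41 forms (Rx 4).
B-41 present → L-74 forms (Rx 1).
B-41 and K-60 present → A-40 forms (Rx 12).
L-74, M-63, and A-40 present → G-41 forms (Rx 7).
G-41: reached.
M-63: reached.
A-40: reached.
All 3 are reached.

3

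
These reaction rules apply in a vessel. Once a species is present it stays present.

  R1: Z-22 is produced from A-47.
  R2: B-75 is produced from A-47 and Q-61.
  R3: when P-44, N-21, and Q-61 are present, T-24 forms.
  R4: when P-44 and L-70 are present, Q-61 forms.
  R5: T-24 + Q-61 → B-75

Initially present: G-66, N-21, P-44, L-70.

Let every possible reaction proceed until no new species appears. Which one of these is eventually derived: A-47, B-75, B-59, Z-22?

B-75

P-44 and L-70 present → Q-61 forms (R4).
P-44, N-21, and Q-61 present → T-24 forms (R3).
T-24 and Q-61 present → B-75 forms (R5).
No rule produces B-59, and it is not given. No rule produces A-47, and it is not given. Z-22 would need A-47 (R1), but A-47 never forms.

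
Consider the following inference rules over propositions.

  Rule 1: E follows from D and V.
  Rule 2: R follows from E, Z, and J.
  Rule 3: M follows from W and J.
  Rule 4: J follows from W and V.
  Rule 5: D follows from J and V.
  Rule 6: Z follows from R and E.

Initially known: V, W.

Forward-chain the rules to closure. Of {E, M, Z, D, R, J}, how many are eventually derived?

W and V hold, so J follows (Rule 4).
From J and V, Rule 5 gives D.
W and J hold, so M follows (Rule 3).
D and V hold, so E follows (Rule 1).
E: reached.
M: reached.
Z would need R and E (Rule 6), but R is never established.
D: reached.
R would need E, Z, and J (Rule 2), but Z is never established.
J: reached.
Reached: E, M, D, and J — 4 of the 6.

4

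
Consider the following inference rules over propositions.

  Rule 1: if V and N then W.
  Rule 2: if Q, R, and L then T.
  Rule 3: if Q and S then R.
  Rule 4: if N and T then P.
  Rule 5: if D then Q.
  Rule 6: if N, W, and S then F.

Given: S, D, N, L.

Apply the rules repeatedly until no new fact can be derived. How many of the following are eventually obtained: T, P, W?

From D, Rule 5 gives Q.
Q and S hold, so R follows (Rule 3).
From Q, R, and L, Rule 2 gives T.
N and T hold, so P follows (Rule 4).
T: reached.
P: reached.
W would need V and N (Rule 1), but V is never established.
Reached: T and P — 2 of the 3.

2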